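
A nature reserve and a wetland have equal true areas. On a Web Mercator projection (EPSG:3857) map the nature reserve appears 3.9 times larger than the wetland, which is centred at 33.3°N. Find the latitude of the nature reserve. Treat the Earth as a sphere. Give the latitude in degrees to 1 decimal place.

65.0°

On Mercator, (apparent₁)/(apparent₂) = sec²φ₁ / sec²φ₂ when true areas are equal.
cos²φ₂ / cos²φ₁ = 3.9  ⇒  cos φ₁ = cos 33.3° / √3.9 = 0.8358/1.975 = 0.4232.
φ₁ = arccos(0.4232) ≈ 65.0°.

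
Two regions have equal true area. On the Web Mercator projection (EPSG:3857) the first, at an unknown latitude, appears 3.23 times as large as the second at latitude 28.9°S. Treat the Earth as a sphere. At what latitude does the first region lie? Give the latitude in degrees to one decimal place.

60.8°

On Mercator, (apparent₁)/(apparent₂) = sec²φ₁ / sec²φ₂ when true areas are equal.
cos²φ₂ / cos²φ₁ = 3.23  ⇒  cos φ₁ = cos 28.9° / √3.23 = 0.8755/1.797 = 0.4871.
φ₁ = arccos(0.4871) ≈ 60.8°.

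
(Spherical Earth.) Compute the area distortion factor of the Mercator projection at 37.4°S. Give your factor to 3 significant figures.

Mercator is conformal, so the point scale is isotropic: h = k = sec φ = 1/cos φ.
Areal scale = k² = sec²φ = 1/cos²(37.4°) = 1/0.7944² = 1.585.

1.58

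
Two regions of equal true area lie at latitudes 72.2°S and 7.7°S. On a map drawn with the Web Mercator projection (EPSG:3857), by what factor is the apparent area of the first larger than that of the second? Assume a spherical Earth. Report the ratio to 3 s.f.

On Mercator, area is exaggerated by sec²φ = 1/cos²φ.
At 72.2°: sec²(72.2°) = 1/0.3057² = 10.70.
At 7.7°: sec²(7.7°) = 1/0.9910² = 1.018.
Ratio = 10.70/1.018 = cos²(7.7°)/cos²(72.2°) ≈ 10.5.

10.5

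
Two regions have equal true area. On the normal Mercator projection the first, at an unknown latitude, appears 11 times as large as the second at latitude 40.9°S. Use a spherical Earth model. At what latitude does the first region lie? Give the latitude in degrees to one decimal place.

For equal true areas on Mercator, apparent areas scale as sec²φ, so the ratio is cos²φ₂ / cos²φ₁.
cos²φ₂ / cos²φ₁ = 11  ⇒  cos φ₁ = cos 40.9° / √11 = 0.7559/3.317 = 0.2279.
φ₁ = arccos(0.2279) ≈ 76.8°.

76.8°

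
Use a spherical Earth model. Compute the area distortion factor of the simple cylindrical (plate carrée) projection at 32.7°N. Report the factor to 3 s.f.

In the plate carrée (x = Rλ, y = Rφ), meridians are true-scale (h = 1) and parallels are stretched by k = sec φ.
Areal scale = h·k = 1 × sec φ; at 32.7°, h = 1.000, k = 1.188, so h·k = 1.188.

1.19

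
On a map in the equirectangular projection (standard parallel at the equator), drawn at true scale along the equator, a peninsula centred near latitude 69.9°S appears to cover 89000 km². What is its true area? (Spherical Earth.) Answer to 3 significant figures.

Plate carrée maps x = Rλ, y = Rφ. The meridian scale is h = 1 and the parallel scale is k = 1/cos φ = sec φ.
Areal scale = h·k = 1 × sec φ; at 69.9°, h = 1.000, k = 2.910, so h·k = 2.910.
True area = apparent / (areal scale) = 89000 / 2.910 ≈ 30600 km².

30600 km²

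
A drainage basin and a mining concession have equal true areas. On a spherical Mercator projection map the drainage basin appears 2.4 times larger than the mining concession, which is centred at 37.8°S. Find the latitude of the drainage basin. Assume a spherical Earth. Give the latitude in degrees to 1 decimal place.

Mercator areal scale is sec²φ, so apparent-area ratio = sec²φ₁ / sec²φ₂ = cos²φ₂ / cos²φ₁.
cos²φ₂ / cos²φ₁ = 2.4  ⇒  cos φ₁ = cos 37.8° / √2.4 = 0.7902/1.549 = 0.5100.
φ₁ = arccos(0.5100) ≈ 59.3°.

59.3°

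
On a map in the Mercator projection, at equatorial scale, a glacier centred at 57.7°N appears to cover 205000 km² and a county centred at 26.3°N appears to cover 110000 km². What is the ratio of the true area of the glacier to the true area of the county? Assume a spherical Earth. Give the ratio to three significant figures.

0.662

Since Mercator area scale is 1/cos²φ, the true area equals the apparent area multiplied by cos²φ.
True area of glacier: 205000 × cos²(57.7°) = 205000 × 0.2855 = 58530 km².
True area of county: 110000 × cos²(26.3°) = 110000 × 0.8037 = 88410 km².
Ratio = 58530 / 88410 ≈ 0.662.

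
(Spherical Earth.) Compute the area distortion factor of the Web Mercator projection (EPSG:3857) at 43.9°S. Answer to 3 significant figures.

1.93

For Mercator, h = k = sec φ (a conformal cylindrical projection has a single point scale, 1/cos φ).
Areal scale = k² = sec²φ = 1/cos²(43.9°) = 1/0.7206² = 1.926.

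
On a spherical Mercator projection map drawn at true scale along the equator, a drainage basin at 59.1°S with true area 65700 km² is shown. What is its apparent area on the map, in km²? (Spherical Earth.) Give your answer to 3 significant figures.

249000 km²

Mercator is conformal, so the point scale is isotropic: h = k = sec φ = 1/cos φ.
Areal scale = k² = sec²φ = 1/cos²(59.1°) = 1/0.5135² = 3.792.
Apparent area = 65700 × 3.792 ≈ 249000 km².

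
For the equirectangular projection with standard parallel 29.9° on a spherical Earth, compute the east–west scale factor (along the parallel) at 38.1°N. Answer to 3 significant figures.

With standard parallel φ₀ = 29.9°, the equirectangular projection gives x = Rλ cos φ₀, y = Rφ, so h = 1 and k = cos 29.9° / cos φ.
k = cos 29.9° / cos 38.1° = 0.8669/0.7869 = 1.102.

1.10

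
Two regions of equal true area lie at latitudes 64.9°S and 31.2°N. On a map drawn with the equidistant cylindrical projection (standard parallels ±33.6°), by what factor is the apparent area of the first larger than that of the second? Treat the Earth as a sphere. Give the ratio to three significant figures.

2.02

In the equirectangular projection with standard parallel φ₀ = 33.6° (x = Rλ cos φ₀, y = Rφ), meridians are true-scale (h = 1) and the parallel scale is k = cos φ₀ / cos φ.
Areal scale at 64.9°: h·k = 1.000 × 1.964 = 1.964.
Areal scale at 31.2°: h·k = 1.000 × 0.9738 = 0.9738.
Ratio = 1.964/0.9738 ≈ 2.02.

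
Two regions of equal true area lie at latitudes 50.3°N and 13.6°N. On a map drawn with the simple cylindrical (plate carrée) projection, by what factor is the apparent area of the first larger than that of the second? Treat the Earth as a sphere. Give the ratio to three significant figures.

Plate carrée maps x = Rλ, y = Rφ. The meridian scale is h = 1 and the parallel scale is k = 1/cos φ = sec φ.
Areal scale at 50.3°: h·k = 1.000 × 1.566 = 1.566.
Areal scale at 13.6°: h·k = 1.000 × 1.029 = 1.029.
Ratio = 1.566/1.029 ≈ 1.52.

1.52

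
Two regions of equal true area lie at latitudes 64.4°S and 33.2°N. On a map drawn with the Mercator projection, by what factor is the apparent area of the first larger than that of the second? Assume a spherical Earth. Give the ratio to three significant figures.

On Mercator, area is exaggerated by sec²φ = 1/cos²φ.
At 64.4°: sec²(64.4°) = 1/0.4321² = 5.356.
At 33.2°: sec²(33.2°) = 1/0.8368² = 1.428.
Ratio = 5.356/1.428 = cos²(33.2°)/cos²(64.4°) ≈ 3.75.

3.75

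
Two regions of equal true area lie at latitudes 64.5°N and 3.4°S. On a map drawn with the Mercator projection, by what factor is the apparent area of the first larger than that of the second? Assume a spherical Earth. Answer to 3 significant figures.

5.38

On Mercator, area is exaggerated by sec²φ = 1/cos²φ.
At 64.5°: sec²(64.5°) = 1/0.4305² = 5.395.
At 3.4°: sec²(3.4°) = 1/0.9982² = 1.004.
Ratio = 5.395/1.004 = cos²(3.4°)/cos²(64.5°) ≈ 5.38.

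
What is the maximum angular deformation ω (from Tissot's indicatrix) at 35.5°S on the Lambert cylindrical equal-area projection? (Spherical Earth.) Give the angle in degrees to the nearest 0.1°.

23.4°

The Lambert cylindrical equal-area projection is the cylindrical equal-area projection with its standard parallel at the equator (φ₀ = 0). A cylindrical equal-area projection with standard parallel φ₀ has meridian scale h = cos φ / cos φ₀ and parallel scale k = cos φ₀ / cos φ (so areas are preserved, h·k = 1).
At 35.5°: h = 0.8141, k = 1.228; principal scales a = 1.228, b = 0.8141.
sin(ω/2) = (a − b)/(a + b) = 0.4142/2.042 = 0.2028, so ω = 2 arcsin(0.2028) ≈ 23.4°.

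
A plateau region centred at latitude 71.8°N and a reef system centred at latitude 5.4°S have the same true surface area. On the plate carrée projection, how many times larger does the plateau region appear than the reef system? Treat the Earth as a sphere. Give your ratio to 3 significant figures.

For the equirectangular projection with φ₀ = 0 (plate carrée), h = 1 along meridians and k = sec φ along parallels.
Areal scale at 71.8°: h·k = 1.000 × 3.202 = 3.202.
Areal scale at 5.4°: h·k = 1.000 × 1.004 = 1.004.
Ratio = 3.202/1.004 ≈ 3.19.

3.19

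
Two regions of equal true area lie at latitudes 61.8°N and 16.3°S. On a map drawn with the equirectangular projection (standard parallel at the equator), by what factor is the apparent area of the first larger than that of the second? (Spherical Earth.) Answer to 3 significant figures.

In the plate carrée (x = Rλ, y = Rφ), meridians are true-scale (h = 1) and parallels are stretched by k = sec φ.
Areal scale at 61.8°: h·k = 1.000 × 2.116 = 2.116.
Areal scale at 16.3°: h·k = 1.000 × 1.042 = 1.042.
Ratio = 2.116/1.042 ≈ 2.03.

2.03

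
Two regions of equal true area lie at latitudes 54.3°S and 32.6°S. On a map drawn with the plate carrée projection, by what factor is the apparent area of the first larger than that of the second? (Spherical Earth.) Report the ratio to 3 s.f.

In the plate carrée (x = Rλ, y = Rφ), meridians are true-scale (h = 1) and parallels are stretched by k = sec φ.
Areal scale at 54.3°: h·k = 1.000 × 1.714 = 1.714.
Areal scale at 32.6°: h·k = 1.000 × 1.187 = 1.187.
Ratio = 1.714/1.187 ≈ 1.44.

1.44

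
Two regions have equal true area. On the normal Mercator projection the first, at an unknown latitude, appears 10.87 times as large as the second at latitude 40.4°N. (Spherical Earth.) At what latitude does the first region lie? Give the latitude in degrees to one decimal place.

76.6°

Mercator areal scale is sec²φ, so apparent-area ratio = sec²φ₁ / sec²φ₂ = cos²φ₂ / cos²φ₁.
cos²φ₂ / cos²φ₁ = 10.87  ⇒  cos φ₁ = cos 40.4° / √10.87 = 0.7615/3.297 = 0.2310.
φ₁ = arccos(0.2310) ≈ 76.6°.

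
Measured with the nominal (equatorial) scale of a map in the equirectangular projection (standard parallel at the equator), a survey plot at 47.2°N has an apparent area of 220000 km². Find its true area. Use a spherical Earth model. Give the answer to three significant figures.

149000 km²

Plate carrée maps x = Rλ, y = Rφ. The meridian scale is h = 1 and the parallel scale is k = 1/cos φ = sec φ.
Areal scale = h·k = 1 × sec φ; at 47.2°, h = 1.000, k = 1.472, so h·k = 1.472.
True area = apparent / (areal scale) = 220000 / 1.472 ≈ 149000 km².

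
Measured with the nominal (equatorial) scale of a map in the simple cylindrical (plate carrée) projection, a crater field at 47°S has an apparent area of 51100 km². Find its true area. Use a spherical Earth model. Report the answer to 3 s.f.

34900 km²

Plate carrée maps x = Rλ, y = Rφ. The meridian scale is h = 1 and the parallel scale is k = 1/cos φ = sec φ.
Areal scale = h·k = 1 × sec φ; at 47°, h = 1.000, k = 1.466, so h·k = 1.466.
True area = apparent / (areal scale) = 51100 / 1.466 ≈ 34900 km².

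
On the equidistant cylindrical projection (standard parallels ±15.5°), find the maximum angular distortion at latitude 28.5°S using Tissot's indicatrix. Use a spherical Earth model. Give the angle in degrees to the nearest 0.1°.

5.3°

The equidistant cylindrical projection with φ₀ = 15.5° has h = 1 (meridians true) and k = cos φ₀ / cos φ along parallels.
At 28.5°: h = 1.000, k = 1.097; principal scales a = 1.097, b = 1.000.
sin(ω/2) = (a − b)/(a + b) = 0.09651/2.097 = 0.04603, so ω = 2 arcsin(0.04603) ≈ 5.3°.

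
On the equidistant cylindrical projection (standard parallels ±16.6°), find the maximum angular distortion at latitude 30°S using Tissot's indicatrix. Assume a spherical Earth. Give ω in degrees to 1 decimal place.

5.8°

With standard parallel φ₀ = 16.6°, the equirectangular projection gives x = Rλ cos φ₀, y = Rφ, so h = 1 and k = cos 16.6° / cos φ.
At 30°: h = 1.000, k = 1.107; principal scales a = 1.107, b = 1.000.
sin(ω/2) = (a − b)/(a + b) = 0.1066/2.107 = 0.05059, so ω = 2 arcsin(0.05059) ≈ 5.8°.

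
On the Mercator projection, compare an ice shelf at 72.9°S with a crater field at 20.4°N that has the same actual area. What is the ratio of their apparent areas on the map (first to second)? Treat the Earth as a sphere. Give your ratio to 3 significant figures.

Mercator is conformal with k = sec φ, so areal scale = k² = sec²φ.
At 72.9°: sec²(72.9°) = 1/0.2940² = 11.57.
At 20.4°: sec²(20.4°) = 1/0.9373² = 1.138.
Ratio = 11.57/1.138 = cos²(20.4°)/cos²(72.9°) ≈ 10.2.

10.2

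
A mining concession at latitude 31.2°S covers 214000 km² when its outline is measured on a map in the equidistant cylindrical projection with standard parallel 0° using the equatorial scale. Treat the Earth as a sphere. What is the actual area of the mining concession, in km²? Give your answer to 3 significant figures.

For the equirectangular projection with φ₀ = 0 (plate carrée), h = 1 along meridians and k = sec φ along parallels.
Areal scale = h·k = 1 × sec φ; at 31.2°, h = 1.000, k = 1.169, so h·k = 1.169.
True area = apparent / (areal scale) = 214000 / 1.169 ≈ 183000 km².

183000 km²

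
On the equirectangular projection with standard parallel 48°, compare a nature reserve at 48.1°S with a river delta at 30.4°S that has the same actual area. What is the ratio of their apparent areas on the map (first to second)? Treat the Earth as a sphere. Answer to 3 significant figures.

1.29

With standard parallel φ₀ = 48°, the equirectangular projection gives x = Rλ cos φ₀, y = Rφ, so h = 1 and k = cos 48° / cos φ.
Areal scale at 48.1°: h·k = 1.000 × 1.002 = 1.002.
Areal scale at 30.4°: h·k = 1.000 × 0.7758 = 0.7758.
Ratio = 1.002/0.7758 ≈ 1.29.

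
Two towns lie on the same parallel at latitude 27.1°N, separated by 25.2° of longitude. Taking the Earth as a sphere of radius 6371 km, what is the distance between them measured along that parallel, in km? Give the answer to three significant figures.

Arc length along a parallel = R cos φ · Δλ (with Δλ in radians).
= 6371 × cos 27.1° × (25.2° × π/180) = 6371 × 0.8902 × 0.4398 ≈ 2490 km.

2490 km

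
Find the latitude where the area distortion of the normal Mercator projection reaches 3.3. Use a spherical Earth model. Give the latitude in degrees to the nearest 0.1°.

Mercator areal scale is sec²φ.
sec²φ = 3.3  ⇒  cos²φ = 0.3030  ⇒  cos φ = 0.5505.
φ = arccos(0.5505) ≈ 56.6°.

56.6°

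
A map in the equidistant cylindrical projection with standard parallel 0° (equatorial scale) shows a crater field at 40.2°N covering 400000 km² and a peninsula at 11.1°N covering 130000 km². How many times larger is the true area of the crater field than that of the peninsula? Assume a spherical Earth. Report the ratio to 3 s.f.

Plate carrée has h = 1 and k = sec φ, giving areal scale sec φ; true area = (apparent area) · cos φ.
True area of crater field: 400000 × cos(40.2°) = 400000 × 0.7638 = 305500 km².
True area of peninsula: 130000 × cos(11.1°) = 130000 × 0.9813 = 127600 km².
Ratio = 305500 / 127600 ≈ 2.39.

2.39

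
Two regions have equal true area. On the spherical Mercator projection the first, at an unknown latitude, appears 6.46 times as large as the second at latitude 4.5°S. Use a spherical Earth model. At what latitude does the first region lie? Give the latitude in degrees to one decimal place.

For equal true areas on Mercator, apparent areas scale as sec²φ, so the ratio is cos²φ₂ / cos²φ₁.
cos²φ₂ / cos²φ₁ = 6.46  ⇒  cos φ₁ = cos 4.5° / √6.46 = 0.9969/2.542 = 0.3922.
φ₁ = arccos(0.3922) ≈ 66.9°.

66.9°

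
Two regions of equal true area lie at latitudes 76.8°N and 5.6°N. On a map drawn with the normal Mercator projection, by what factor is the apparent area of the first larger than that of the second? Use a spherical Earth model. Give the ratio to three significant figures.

On Mercator, area is exaggerated by sec²φ = 1/cos²φ.
At 76.8°: sec²(76.8°) = 1/0.2284² = 19.18.
At 5.6°: sec²(5.6°) = 1/0.9952² = 1.010.
Ratio = 19.18/1.010 = cos²(5.6°)/cos²(76.8°) ≈ 19.0.

19.0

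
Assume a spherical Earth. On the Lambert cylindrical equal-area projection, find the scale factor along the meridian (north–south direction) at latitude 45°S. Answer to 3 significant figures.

The Lambert cylindrical equal-area projection is the cylindrical equal-area projection with its standard parallel at the equator (φ₀ = 0). Cylindrical equal-area (φ₀ = 0°): h = cos φ / cos 0° along meridians, k = cos 0° / cos φ along parallels; h·k = 1.
h = cos 45° / cos 0° = 0.7071/1.000 = 0.7071.

0.707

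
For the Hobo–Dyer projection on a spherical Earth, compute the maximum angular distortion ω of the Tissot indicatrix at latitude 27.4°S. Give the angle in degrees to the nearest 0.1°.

The Hobo–Dyer projection is cylindrical equal-area with φ₀ = 37.5°. For cylindrical equal-area with standard parallel φ₀, h = cos φ / cos φ₀ and k = cos φ₀ / cos φ, so h·k = 1.
At 27.4°: h = 1.119, k = 0.8936; principal scales a = 1.119, b = 0.8936.
sin(ω/2) = (a − b)/(a + b) = 0.2255/2.013 = 0.1120, so ω = 2 arcsin(0.1120) ≈ 12.9°.

12.9°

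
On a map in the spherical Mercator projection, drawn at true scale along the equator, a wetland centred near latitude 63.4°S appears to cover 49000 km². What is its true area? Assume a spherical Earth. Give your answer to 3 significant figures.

Mercator is conformal, so the point scale is isotropic: h = k = sec φ = 1/cos φ.
Areal scale = k² = sec²φ = 1/cos²(63.4°) = 1/0.4478² = 4.988.
True area = apparent / (areal scale) = 49000 / 4.988 ≈ 9820 km².

9820 km²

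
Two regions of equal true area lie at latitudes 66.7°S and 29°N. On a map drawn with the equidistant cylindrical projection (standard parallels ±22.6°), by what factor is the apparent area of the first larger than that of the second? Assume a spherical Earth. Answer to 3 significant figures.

With standard parallel φ₀ = 22.6°, the equirectangular projection gives x = Rλ cos φ₀, y = Rφ, so h = 1 and k = cos 22.6° / cos φ.
Areal scale at 66.7°: h·k = 1.000 × 2.334 = 2.334.
Areal scale at 29°: h·k = 1.000 × 1.056 = 1.056.
Ratio = 2.334/1.056 ≈ 2.21.

2.21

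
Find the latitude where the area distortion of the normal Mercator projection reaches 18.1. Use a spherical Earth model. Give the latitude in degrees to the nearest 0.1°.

Mercator areal scale is sec²φ.
sec²φ = 18.1  ⇒  cos²φ = 0.05525  ⇒  cos φ = 0.2351.
φ = arccos(0.2351) ≈ 76.4°.

76.4°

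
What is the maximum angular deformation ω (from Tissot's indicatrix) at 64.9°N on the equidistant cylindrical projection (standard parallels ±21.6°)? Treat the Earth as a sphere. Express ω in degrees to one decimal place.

With standard parallel φ₀ = 21.6°, the equirectangular projection gives x = Rλ cos φ₀, y = Rφ, so h = 1 and k = cos 21.6° / cos φ.
At 64.9°: h = 1.000, k = 2.192; principal scales a = 2.192, b = 1.000.
sin(ω/2) = (a − b)/(a + b) = 1.192/3.192 = 0.3734, so ω = 2 arcsin(0.3734) ≈ 43.9°.

43.9°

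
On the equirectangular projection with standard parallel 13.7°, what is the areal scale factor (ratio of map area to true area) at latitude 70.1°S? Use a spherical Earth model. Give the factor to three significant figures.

2.85

In the equirectangular projection with standard parallel φ₀ = 13.7° (x = Rλ cos φ₀, y = Rφ), meridians are true-scale (h = 1) and the parallel scale is k = cos φ₀ / cos φ.
Areal scale = h·k = 1 × cos φ₀ / cos φ; at 70.1°, h = 1.000, k = 2.854, so h·k = 2.854.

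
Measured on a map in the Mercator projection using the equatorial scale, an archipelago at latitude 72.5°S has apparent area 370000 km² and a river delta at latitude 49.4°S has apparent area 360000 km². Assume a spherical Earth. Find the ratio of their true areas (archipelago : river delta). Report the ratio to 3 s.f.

Since Mercator area scale is 1/cos²φ, the true area equals the apparent area multiplied by cos²φ.
True area of archipelago: 370000 × cos²(72.5°) = 370000 × 0.09042 = 33460 km².
True area of river delta: 360000 × cos²(49.4°) = 360000 × 0.4235 = 152500 km².
Ratio = 33460 / 152500 ≈ 0.219.

0.219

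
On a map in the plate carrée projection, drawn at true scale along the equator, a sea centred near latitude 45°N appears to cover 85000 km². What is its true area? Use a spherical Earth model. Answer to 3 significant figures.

In the plate carrée (x = Rλ, y = Rφ), meridians are true-scale (h = 1) and parallels are stretched by k = sec φ.
Areal scale = h·k = 1 × sec φ; at 45°, h = 1.000, k = 1.414, so h·k = 1.414.
True area = apparent / (areal scale) = 85000 / 1.414 ≈ 60100 km².

60100 km²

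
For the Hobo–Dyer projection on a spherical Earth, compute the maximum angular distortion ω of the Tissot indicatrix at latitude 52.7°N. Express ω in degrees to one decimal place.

30.5°

Hobo–Dyer is a cylindrical equal-area projection with standard parallels at ±37.5°. A cylindrical equal-area projection with standard parallel φ₀ has meridian scale h = cos φ / cos φ₀ and parallel scale k = cos φ₀ / cos φ (so areas are preserved, h·k = 1).
At 52.7°: h = 0.7638, k = 1.309; principal scales a = 1.309, b = 0.7638.
sin(ω/2) = (a − b)/(a + b) = 0.5454/2.073 = 0.2631, so ω = 2 arcsin(0.2631) ≈ 30.5°.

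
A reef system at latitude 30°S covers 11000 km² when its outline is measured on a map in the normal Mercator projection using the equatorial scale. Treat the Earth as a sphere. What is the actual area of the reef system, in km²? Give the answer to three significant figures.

8250 km²

The Mercator projection is conformal; its linear scale factor is the same in every direction and equals sec φ = 1/cos φ.
Areal scale = k² = sec²φ = 1/cos²(30°) = 1/0.8660² = 1.333.
True area = apparent / (areal scale) = 11000 / 1.333 ≈ 8250 km².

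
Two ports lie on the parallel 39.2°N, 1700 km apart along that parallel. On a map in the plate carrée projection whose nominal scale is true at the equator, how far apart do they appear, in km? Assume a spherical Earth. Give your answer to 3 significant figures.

In the plate carrée (x = Rλ, y = Rφ), meridians are true-scale (h = 1) and parallels are stretched by k = sec φ.
Along the parallel, k = sec 39.2° = 1/0.7749 = 1.290.
Map distance = 1700 × 1.290 ≈ 2190 km.

2190 km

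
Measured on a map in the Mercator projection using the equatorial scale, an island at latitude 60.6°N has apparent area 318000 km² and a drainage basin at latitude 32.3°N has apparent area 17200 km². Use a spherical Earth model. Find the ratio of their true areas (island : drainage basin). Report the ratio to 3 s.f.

6.24

On Mercator the areal scale is sec²φ, so true area = apparent × cos²φ.
True area of island: 318000 × cos²(60.6°) = 318000 × 0.2410 = 76630 km².
True area of drainage basin: 17200 × cos²(32.3°) = 17200 × 0.7145 = 12290 km².
Ratio = 76630 / 12290 ≈ 6.24.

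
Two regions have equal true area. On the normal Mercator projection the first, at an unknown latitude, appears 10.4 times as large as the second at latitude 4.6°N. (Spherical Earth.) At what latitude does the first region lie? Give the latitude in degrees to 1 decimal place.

72.0°

Mercator areal scale is sec²φ, so apparent-area ratio = sec²φ₁ / sec²φ₂ = cos²φ₂ / cos²φ₁.
cos²φ₂ / cos²φ₁ = 10.4  ⇒  cos φ₁ = cos 4.6° / √10.4 = 0.9968/3.225 = 0.3091.
φ₁ = arccos(0.3091) ≈ 72.0°.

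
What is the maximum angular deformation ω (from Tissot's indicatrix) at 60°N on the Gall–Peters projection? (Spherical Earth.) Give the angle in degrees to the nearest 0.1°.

The Gall–Peters projection is cylindrical equal-area with φ₀ = 45°. Cylindrical equal-area (φ₀ = 45°): h = cos φ / cos 45° along meridians, k = cos 45° / cos φ along parallels; h·k = 1.
At 60°: h = 0.7071, k = 1.414; principal scales a = 1.414, b = 0.7071.
sin(ω/2) = (a − b)/(a + b) = 0.7071/2.121 = 0.3333, so ω = 2 arcsin(0.3333) ≈ 38.9°.

38.9°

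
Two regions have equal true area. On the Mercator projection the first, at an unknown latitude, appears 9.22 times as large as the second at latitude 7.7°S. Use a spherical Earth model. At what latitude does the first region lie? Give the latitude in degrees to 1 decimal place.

71.0°

On Mercator, (apparent₁)/(apparent₂) = sec²φ₁ / sec²φ₂ when true areas are equal.
cos²φ₂ / cos²φ₁ = 9.22  ⇒  cos φ₁ = cos 7.7° / √9.22 = 0.9910/3.036 = 0.3264.
φ₁ = arccos(0.3264) ≈ 71.0°.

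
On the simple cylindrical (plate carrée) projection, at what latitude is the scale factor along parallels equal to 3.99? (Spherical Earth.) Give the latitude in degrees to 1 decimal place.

Plate carrée: h = 1, k = sec φ along parallels.
sec φ = 3.99  ⇒  cos φ = 0.2506  ⇒  φ ≈ 75.5°.

75.5°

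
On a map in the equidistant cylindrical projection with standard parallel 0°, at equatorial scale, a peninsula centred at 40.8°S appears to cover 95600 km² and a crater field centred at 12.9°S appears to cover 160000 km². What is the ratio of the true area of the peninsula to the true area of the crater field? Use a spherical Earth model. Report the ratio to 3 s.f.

Plate carrée has h = 1 and k = sec φ, giving areal scale sec φ; true area = (apparent area) · cos φ.
True area of peninsula: 95600 × cos(40.8°) = 95600 × 0.7570 = 72370 km².
True area of crater field: 160000 × cos(12.9°) = 160000 × 0.9748 = 156000 km².
Ratio = 72370 / 156000 ≈ 0.464.

0.464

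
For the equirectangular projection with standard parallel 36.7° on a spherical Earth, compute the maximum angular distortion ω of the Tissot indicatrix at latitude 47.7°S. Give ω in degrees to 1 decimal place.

With standard parallel φ₀ = 36.7°, the equirectangular projection gives x = Rλ cos φ₀, y = Rφ, so h = 1 and k = cos 36.7° / cos φ.
At 47.7°: h = 1.000, k = 1.191; principal scales a = 1.191, b = 1.000.
sin(ω/2) = (a − b)/(a + b) = 0.1913/2.191 = 0.08731, so ω = 2 arcsin(0.08731) ≈ 10.0°.

10.0°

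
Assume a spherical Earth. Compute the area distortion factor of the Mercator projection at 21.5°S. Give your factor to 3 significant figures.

The Mercator projection is conformal; its linear scale factor is the same in every direction and equals sec φ = 1/cos φ.
Areal scale = k² = sec²φ = 1/cos²(21.5°) = 1/0.9304² = 1.155.

1.16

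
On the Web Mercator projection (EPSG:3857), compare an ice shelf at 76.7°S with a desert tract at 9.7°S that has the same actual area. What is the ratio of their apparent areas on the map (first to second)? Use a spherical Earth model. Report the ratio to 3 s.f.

Mercator areal scale is sec²φ.
At 76.7°: sec²(76.7°) = 1/0.2300² = 18.90.
At 9.7°: sec²(9.7°) = 1/0.9857² = 1.029.
Ratio = 18.90/1.029 = cos²(9.7°)/cos²(76.7°) ≈ 18.4.

18.4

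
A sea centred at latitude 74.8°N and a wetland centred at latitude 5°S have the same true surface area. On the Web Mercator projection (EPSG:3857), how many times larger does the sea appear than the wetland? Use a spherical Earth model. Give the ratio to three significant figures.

Mercator areal scale is sec²φ.
At 74.8°: sec²(74.8°) = 1/0.2622² = 14.55.
At 5°: sec²(5°) = 1/0.9962² = 1.008.
Ratio = 14.55/1.008 = cos²(5°)/cos²(74.8°) ≈ 14.4.

14.4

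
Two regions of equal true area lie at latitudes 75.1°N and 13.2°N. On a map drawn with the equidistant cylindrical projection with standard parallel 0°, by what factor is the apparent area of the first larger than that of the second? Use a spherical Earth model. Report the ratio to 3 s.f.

Plate carrée maps x = Rλ, y = Rφ. The meridian scale is h = 1 and the parallel scale is k = 1/cos φ = sec φ.
Areal scale at 75.1°: h·k = 1.000 × 3.889 = 3.889.
Areal scale at 13.2°: h·k = 1.000 × 1.027 = 1.027.
Ratio = 3.889/1.027 ≈ 3.79.

3.79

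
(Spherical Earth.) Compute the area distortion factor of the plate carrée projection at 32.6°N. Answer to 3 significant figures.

Plate carrée maps x = Rλ, y = Rφ. The meridian scale is h = 1 and the parallel scale is k = 1/cos φ = sec φ.
Areal scale = h·k = 1 × sec φ; at 32.6°, h = 1.000, k = 1.187, so h·k = 1.187.

1.19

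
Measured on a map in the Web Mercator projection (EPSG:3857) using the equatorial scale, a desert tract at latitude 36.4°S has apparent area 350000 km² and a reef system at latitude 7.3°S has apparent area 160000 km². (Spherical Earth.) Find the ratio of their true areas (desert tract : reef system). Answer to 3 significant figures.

Mercator's areal exaggeration is sec²φ; hence true area = (apparent area) · cos²φ.
True area of desert tract: 350000 × cos²(36.4°) = 350000 × 0.6479 = 226700 km².
True area of reef system: 160000 × cos²(7.3°) = 160000 × 0.9839 = 157400 km².
Ratio = 226700 / 157400 ≈ 1.44.

1.44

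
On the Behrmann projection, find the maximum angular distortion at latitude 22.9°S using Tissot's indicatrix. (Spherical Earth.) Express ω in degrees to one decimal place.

The Behrmann projection is cylindrical equal-area with φ₀ = 30°. Cylindrical equal-area (φ₀ = 30°): h = cos φ / cos 30° along meridians, k = cos 30° / cos φ along parallels; h·k = 1.
At 22.9°: h = 1.064, k = 0.9401; principal scales a = 1.064, b = 0.9401.
sin(ω/2) = (a − b)/(a + b) = 0.1236/2.004 = 0.06167, so ω = 2 arcsin(0.06167) ≈ 7.1°.

7.1°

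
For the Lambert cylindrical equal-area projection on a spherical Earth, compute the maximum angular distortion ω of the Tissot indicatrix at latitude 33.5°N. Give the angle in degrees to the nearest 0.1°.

20.7°

The Lambert cylindrical equal-area projection is the cylindrical equal-area projection with its standard parallel at the equator (φ₀ = 0). A cylindrical equal-area projection with standard parallel φ₀ has meridian scale h = cos φ / cos φ₀ and parallel scale k = cos φ₀ / cos φ (so areas are preserved, h·k = 1).
At 33.5°: h = 0.8339, k = 1.199; principal scales a = 1.199, b = 0.8339.
sin(ω/2) = (a − b)/(a + b) = 0.3653/2.033 = 0.1797, so ω = 2 arcsin(0.1797) ≈ 20.7°.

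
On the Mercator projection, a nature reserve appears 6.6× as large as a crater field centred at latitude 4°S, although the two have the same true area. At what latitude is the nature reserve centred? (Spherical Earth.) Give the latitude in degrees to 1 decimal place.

Mercator areal scale is sec²φ, so apparent-area ratio = sec²φ₁ / sec²φ₂ = cos²φ₂ / cos²φ₁.
cos²φ₂ / cos²φ₁ = 6.6  ⇒  cos φ₁ = cos 4° / √6.6 = 0.9976/2.569 = 0.3883.
φ₁ = arccos(0.3883) ≈ 67.2°.

67.2°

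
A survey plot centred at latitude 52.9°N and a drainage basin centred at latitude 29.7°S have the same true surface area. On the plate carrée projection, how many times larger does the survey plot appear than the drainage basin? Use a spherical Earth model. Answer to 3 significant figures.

In the plate carrée (x = Rλ, y = Rφ), meridians are true-scale (h = 1) and parallels are stretched by k = sec φ.
Areal scale at 52.9°: h·k = 1.000 × 1.658 = 1.658.
Areal scale at 29.7°: h·k = 1.000 × 1.151 = 1.151.
Ratio = 1.658/1.151 ≈ 1.44.

1.44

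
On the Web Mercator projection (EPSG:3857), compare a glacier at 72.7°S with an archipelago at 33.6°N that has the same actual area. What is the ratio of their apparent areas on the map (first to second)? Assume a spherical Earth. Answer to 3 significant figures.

7.85

On Mercator, area is exaggerated by sec²φ = 1/cos²φ.
At 72.7°: sec²(72.7°) = 1/0.2974² = 11.31.
At 33.6°: sec²(33.6°) = 1/0.8329² = 1.441.
Ratio = 11.31/1.441 = cos²(33.6°)/cos²(72.7°) ≈ 7.85.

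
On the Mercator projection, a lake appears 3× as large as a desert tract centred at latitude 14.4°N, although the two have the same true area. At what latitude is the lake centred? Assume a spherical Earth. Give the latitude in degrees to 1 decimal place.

Mercator areal scale is sec²φ, so apparent-area ratio = sec²φ₁ / sec²φ₂ = cos²φ₂ / cos²φ₁.
cos²φ₂ / cos²φ₁ = 3  ⇒  cos φ₁ = cos 14.4° / √3 = 0.9686/1.732 = 0.5592.
φ₁ = arccos(0.5592) ≈ 56.0°.

56.0°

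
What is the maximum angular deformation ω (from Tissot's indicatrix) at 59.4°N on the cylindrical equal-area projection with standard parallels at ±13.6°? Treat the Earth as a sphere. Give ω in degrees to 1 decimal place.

For cylindrical equal-area with standard parallel φ₀, h = cos φ / cos φ₀ and k = cos φ₀ / cos φ, so h·k = 1.
At 59.4°: h = 0.5237, k = 1.909; principal scales a = 1.909, b = 0.5237.
sin(ω/2) = (a − b)/(a + b) = 1.386/2.433 = 0.5695, so ω = 2 arcsin(0.5695) ≈ 69.4°.

69.4°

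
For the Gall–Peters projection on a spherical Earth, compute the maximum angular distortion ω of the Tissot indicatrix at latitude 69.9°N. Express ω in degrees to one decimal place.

76.3°

The Gall–Peters projection is cylindrical equal-area with φ₀ = 45°. Cylindrical equal-area (φ₀ = 45°): h = cos φ / cos 45° along meridians, k = cos 45° / cos φ along parallels; h·k = 1.
At 69.9°: h = 0.4860, k = 2.058; principal scales a = 2.058, b = 0.4860.
sin(ω/2) = (a − b)/(a + b) = 1.572/2.544 = 0.6179, so ω = 2 arcsin(0.6179) ≈ 76.3°.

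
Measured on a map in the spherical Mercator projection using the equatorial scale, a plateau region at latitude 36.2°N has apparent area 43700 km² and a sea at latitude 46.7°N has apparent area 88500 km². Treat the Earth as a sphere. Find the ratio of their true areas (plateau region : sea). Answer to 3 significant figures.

0.684

Since Mercator area scale is 1/cos²φ, the true area equals the apparent area multiplied by cos²φ.
True area of plateau region: 43700 × cos²(36.2°) = 43700 × 0.6512 = 28460 km².
True area of sea: 88500 × cos²(46.7°) = 88500 × 0.4703 = 41630 km².
Ratio = 28460 / 41630 ≈ 0.684.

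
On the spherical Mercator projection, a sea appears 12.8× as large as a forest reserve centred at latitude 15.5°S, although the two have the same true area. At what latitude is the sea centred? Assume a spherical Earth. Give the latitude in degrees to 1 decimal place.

74.4°

Mercator areal scale is sec²φ, so apparent-area ratio = sec²φ₁ / sec²φ₂ = cos²φ₂ / cos²φ₁.
cos²φ₂ / cos²φ₁ = 12.8  ⇒  cos φ₁ = cos 15.5° / √12.8 = 0.9636/3.578 = 0.2693.
φ₁ = arccos(0.2693) ≈ 74.4°.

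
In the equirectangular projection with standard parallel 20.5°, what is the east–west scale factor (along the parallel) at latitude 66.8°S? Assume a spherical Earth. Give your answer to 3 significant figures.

With standard parallel φ₀ = 20.5°, the equirectangular projection gives x = Rλ cos φ₀, y = Rφ, so h = 1 and k = cos 20.5° / cos φ.
k = cos 20.5° / cos 66.8° = 0.9367/0.3939 = 2.378.

2.38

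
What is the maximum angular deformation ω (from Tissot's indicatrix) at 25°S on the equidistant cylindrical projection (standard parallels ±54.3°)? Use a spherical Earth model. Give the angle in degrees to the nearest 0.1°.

With standard parallel φ₀ = 54.3°, the equirectangular projection gives x = Rλ cos φ₀, y = Rφ, so h = 1 and k = cos 54.3° / cos φ.
At 25°: h = 1.000, k = 0.6439; principal scales a = 1.000, b = 0.6439.
sin(ω/2) = (a − b)/(a + b) = 0.3561/1.644 = 0.2166, so ω = 2 arcsin(0.2166) ≈ 25.0°.

25.0°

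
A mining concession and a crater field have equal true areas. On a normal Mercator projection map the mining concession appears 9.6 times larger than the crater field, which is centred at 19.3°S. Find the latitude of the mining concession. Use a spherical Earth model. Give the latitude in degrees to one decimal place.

72.3°

For equal true areas on Mercator, apparent areas scale as sec²φ, so the ratio is cos²φ₂ / cos²φ₁.
cos²φ₂ / cos²φ₁ = 9.6  ⇒  cos φ₁ = cos 19.3° / √9.6 = 0.9438/3.098 = 0.3046.
φ₁ = arccos(0.3046) ≈ 72.3°.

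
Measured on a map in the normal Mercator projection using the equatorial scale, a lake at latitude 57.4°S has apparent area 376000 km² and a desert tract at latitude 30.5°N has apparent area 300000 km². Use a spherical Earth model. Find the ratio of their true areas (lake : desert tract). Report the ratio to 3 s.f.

0.490

Mercator's areal exaggeration is sec²φ; hence true area = (apparent area) · cos²φ.
True area of lake: 376000 × cos²(57.4°) = 376000 × 0.2903 = 109100 km².
True area of desert tract: 300000 × cos²(30.5°) = 300000 × 0.7424 = 222700 km².
Ratio = 109100 / 222700 ≈ 0.490.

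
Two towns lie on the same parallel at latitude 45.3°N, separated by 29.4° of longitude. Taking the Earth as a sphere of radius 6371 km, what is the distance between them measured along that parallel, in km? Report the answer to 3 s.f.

2300 km

Arc length along a parallel = R cos φ · Δλ (with Δλ in radians).
= 6371 × cos 45.3° × (29.4° × π/180) = 6371 × 0.7034 × 0.5131 ≈ 2300 km.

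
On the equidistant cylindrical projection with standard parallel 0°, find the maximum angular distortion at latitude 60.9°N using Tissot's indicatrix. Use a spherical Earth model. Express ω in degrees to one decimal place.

Plate carrée maps x = Rλ, y = Rφ. The meridian scale is h = 1 and the parallel scale is k = 1/cos φ = sec φ.
At 60.9°: h = 1.000, k = 2.056; principal scales a = 2.056, b = 1.000.
sin(ω/2) = (a − b)/(a + b) = 1.056/3.056 = 0.3456, so ω = 2 arcsin(0.3456) ≈ 40.4°.

40.4°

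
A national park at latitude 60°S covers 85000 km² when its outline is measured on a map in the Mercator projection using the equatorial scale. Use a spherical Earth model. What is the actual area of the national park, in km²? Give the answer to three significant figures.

21300 km²

For Mercator, h = k = sec φ (a conformal cylindrical projection has a single point scale, 1/cos φ).
Areal scale = k² = sec²φ = 1/cos²(60°) = 1/0.5000² = 4.000.
True area = apparent / (areal scale) = 85000 / 4.000 ≈ 21300 km².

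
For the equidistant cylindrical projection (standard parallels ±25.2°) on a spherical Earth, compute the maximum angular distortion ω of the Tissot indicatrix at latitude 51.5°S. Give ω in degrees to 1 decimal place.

The equidistant cylindrical projection with φ₀ = 25.2° has h = 1 (meridians true) and k = cos φ₀ / cos φ along parallels.
At 51.5°: h = 1.000, k = 1.454; principal scales a = 1.454, b = 1.000.
sin(ω/2) = (a − b)/(a + b) = 0.4535/2.454 = 0.1848, so ω = 2 arcsin(0.1848) ≈ 21.3°.

21.3°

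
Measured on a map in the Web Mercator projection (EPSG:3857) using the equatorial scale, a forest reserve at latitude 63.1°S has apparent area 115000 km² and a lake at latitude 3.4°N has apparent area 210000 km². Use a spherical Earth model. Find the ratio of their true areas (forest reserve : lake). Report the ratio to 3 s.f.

0.112

Since Mercator area scale is 1/cos²φ, the true area equals the apparent area multiplied by cos²φ.
True area of forest reserve: 115000 × cos²(63.1°) = 115000 × 0.2047 = 23540 km².
True area of lake: 210000 × cos²(3.4°) = 210000 × 0.9965 = 209300 km².
Ratio = 23540 / 209300 ≈ 0.112.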